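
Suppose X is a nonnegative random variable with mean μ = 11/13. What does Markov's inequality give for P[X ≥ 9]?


μ = E[X] = 11/13, a = 9.
Markov: P[X ≥ 9] ≤ μ/a = (11/13)/9 = 11/117.
Numerically: ≈ 0.0940.
(Since a = 9 > μ = 0.8462, the bound 11/117 is < 1 and informative.)

P[X ≥ 9] ≤ 11/117 ≈ 0.0940.


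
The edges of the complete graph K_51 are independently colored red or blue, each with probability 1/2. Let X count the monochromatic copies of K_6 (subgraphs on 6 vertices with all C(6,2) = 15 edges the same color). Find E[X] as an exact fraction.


Let X = Σ_S X_S over the C(51, 6) = 18009460 subsets S of size 6, where X_S = 1 if the K_6 on S is monochromatic.
For a fixed S, the K_6 on S has C(6, 2) = 15 edges. P[all 15 edges red] = (1/2)^15, and likewise for blue, so P[monochromatic] = 2·(1/2)^15 = 2^{1 − 15} = 1/16384.
Summing: E[X] = C(51, 6) · 2^{1 − 15} = 18009460 · 1/16384 = 4502365/4096.
Numerically: E[X] ≈ 1099.21021.

E[X] = C(51,6)·2^(1−C(6,2)) = 4502365/4096 ≈ 1099.21021.


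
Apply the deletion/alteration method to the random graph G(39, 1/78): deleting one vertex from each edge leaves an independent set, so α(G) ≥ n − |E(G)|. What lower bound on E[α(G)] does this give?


E[|E(G)|] = C(39, 2)·p = 741 · (1/78) = 19/2.
E[α(G)] ≥ n − E[|E(G)|] = 39 − 19/2 = 59/2.
Numerically: ≈ 29.500000.
(This is only a lower bound; the true E[α(G)] may be larger.)

E[α(G)] ≥ 59/2 ≈ 29.500000.


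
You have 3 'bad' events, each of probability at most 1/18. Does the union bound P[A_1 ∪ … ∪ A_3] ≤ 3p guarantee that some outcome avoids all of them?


Union bound: P[∪_{i=1}^{3} A_i] ≤ Σ_i P[A_i] ≤ 3·p = 3·(1/18) = 1/6.
Numerically: 1/6 ≈ 0.1666667.
Is 1/6 < 1? YES.
Since P[∪ A_i] ≤ 1/6 < 1, the complement has P[∩ A_i^c] ≥ 1 − 1/6 = 5/6 > 0, so some outcome avoids every A_i.

3·p = 1/6 ≈ 0.1666667; existence CERTIFIED by the union bound.


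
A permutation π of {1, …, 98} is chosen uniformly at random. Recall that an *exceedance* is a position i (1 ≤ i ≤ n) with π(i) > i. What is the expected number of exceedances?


Write X = Σ_{i=1}^{98} X_i, where X_i = 1_{π(i) > i}.
For each fixed i, π(i) is uniform over {1, …, 98} (marginal of a uniform permutation), so P[π(i) > i] = (n − i)/n. Summing: Σ_{i=1}^{98} (n − i)/n = (0 + 1 + … + 97)/98 = 98(98 − 1)/(2·98) = (98 − 1)/2.
Hence E[X] = Σ_{i=1}^{98} (98 − i)/98 = 97/2 ≈ 48.500.

E[X] = 97/2 = 48.500.


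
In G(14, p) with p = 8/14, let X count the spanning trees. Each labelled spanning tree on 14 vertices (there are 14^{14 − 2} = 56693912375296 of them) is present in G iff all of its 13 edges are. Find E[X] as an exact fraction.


K_14 has 14^{14 − 2} = 56693912375296 labelled spanning trees.
For each such spanning tree H, let X_H = 1 if all 13 edges of H are present in G. Then P[X_H = 1] = p^{13} = (4/7)^{13} = 67108864/96889010407.
Summing the indicators: E[X] = Σ_H E[X_H] = 56693912375296 · p^{13} = 56693912375296 · 67108864/96889010407 = 274877906944/7.
Numerically: E[X] ≈ 3.9268e+10.

E[X] = 56693912375296 · (4/7)^{13} = 274877906944/7 ≈ 3.9268e+10.


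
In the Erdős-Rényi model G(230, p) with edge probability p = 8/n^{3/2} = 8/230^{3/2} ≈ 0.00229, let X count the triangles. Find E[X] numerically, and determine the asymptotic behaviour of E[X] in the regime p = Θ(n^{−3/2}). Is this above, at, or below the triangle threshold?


Number of potential triangles: C(230, 3) = 2001460.
Each occurs with probability p³ ≈ (0.00229)³ ≈ 1.20641e-08.
By linearity: E[X] = C(230, 3)·p³ ≈ 2001460 · 1.20641e-08 ≈ 0.024.
Since α = 3/2 > 1, p = c/n^{3/2} = o(1/n) is below the triangle threshold p ~ 1/n. Asymptotically E[X] ~ (c³/6)·n^{3(1−α)} = (8³/6)·n^{-1.5} → 0, so by Markov's inequality G has no triangles w.h.p.

E[X] ≈ 0.024; in regime p = Θ(1/n^{3/2}) E[X] tends to 0 (below the triangle threshold p ~ 1/n).


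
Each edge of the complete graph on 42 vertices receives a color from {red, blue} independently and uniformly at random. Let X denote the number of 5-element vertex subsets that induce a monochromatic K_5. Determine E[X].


Let X = Σ_S X_S over the C(42, 5) = 850668 subsets S of size 5, where X_S = 1 if the K_5 on S is monochromatic.
For a fixed S, the K_5 on S has C(5, 2) = 10 edges. P[all 10 edges red] = (1/2)^10, and likewise for blue, so P[monochromatic] = 2·(1/2)^10 = 2^{1 − 10} = 1/512.
By linearity of expectation: E[X] = C(42, 5) · 2^{1 − 10} = 850668 · 1/512 = 212667/128.
Numerically: E[X] ≈ 1661.46094.

E[X] = C(42,5)·2^(1−C(5,2)) = 212667/128 ≈ 1661.46094.


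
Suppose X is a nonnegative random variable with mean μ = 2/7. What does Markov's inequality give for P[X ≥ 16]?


μ = E[X] = 2/7, a = 16.
Markov: P[X ≥ 16] ≤ μ/a = (2/7)/16 = 1/56.
Numerically: ≈ 0.0179.
(Since a = 16 > μ = 0.2857, the bound 1/56 is < 1 and informative.)

P[X ≥ 16] ≤ 1/56 ≈ 0.0179.


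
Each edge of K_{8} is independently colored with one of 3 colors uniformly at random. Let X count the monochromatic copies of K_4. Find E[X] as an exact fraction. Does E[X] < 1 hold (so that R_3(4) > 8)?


E[X] = C(8, 4) · 3^{1 − 6} = 70 · 3^{−5} = 70/243.
As a reduced fraction: E[X] = 70/243 ≈ 0.2880658.
Is E[X] < 1? YES.
Since E[X] < 1, there exists a 3-coloring of K_{8} with no monochromatic K_4; hence R_3(4) > 8.

E[X] = 70/243 ≈ 0.2880658; E[X] < 1, so R_3(4) > 8.


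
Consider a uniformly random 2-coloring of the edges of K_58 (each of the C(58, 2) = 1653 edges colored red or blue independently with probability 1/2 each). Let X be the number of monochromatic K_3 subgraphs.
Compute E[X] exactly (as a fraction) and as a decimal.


Let X = Σ_S X_S over the C(58, 3) = 30856 subsets S of size 3, where X_S = 1 if the K_3 on S is monochromatic.
For a fixed S, the K_3 on S has C(3, 2) = 3 edges. P[all 3 edges red] = (1/2)^3, and likewise for blue, so P[monochromatic] = 2·(1/2)^3 = 2^{1 − 3} = 1/4.
By linearity: E[X] = C(58, 3) · 2^{1 − 3} = 30856 · 1/4 = 7714.
Numerically: E[X] ≈ 7714.000000.

E[X] = C(58,3)·2^(1−C(3,2)) = 7714 ≈ 7714.000000.


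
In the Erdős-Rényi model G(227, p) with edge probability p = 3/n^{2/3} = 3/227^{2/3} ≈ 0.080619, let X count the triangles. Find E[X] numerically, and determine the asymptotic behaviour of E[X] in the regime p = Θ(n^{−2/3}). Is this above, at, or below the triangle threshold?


Number of potential triangles: C(227, 3) = 1923825.
Each occurs with probability p³ ≈ (0.080619)³ ≈ 5.2397679e-04.
By linearity: E[X] = C(227, 3)·p³ ≈ 1923825 · 5.2397679e-04 ≈ 1008.03965.
Since α = 2/3 < 1, p = c/n^{2/3} ≫ 1/n is above the triangle threshold p ~ 1/n. Asymptotically E[X] ~ (c³/6)·n^{3(1−α)} = (3³/6)·n^{1} → ∞; triangles are abundant w.h.p.

E[X] ≈ 1008.03965; in regime p = Θ(1/n^{2/3}) E[X] diverges (above the triangle threshold p ~ 1/n).


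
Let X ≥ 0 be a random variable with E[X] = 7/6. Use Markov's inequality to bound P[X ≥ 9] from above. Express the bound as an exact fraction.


μ = E[X] = 7/6, a = 9.
Markov: P[X ≥ 9] ≤ μ/a = (7/6)/9 = 7/54.
Numerically: ≈ 0.1296.
(Since a = 9 > μ = 1.1667, the bound 7/54 is < 1 and informative.)

P[X ≥ 9] ≤ 7/54 ≈ 0.1296.


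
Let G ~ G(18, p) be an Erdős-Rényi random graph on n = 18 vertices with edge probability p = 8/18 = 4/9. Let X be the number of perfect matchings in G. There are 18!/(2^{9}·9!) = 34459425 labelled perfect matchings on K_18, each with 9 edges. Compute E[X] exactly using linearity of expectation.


K_18 has 18!/(2^{9}·9!) = 34459425 labelled perfect matchings.
For each such perfect matching H, let X_H = 1 if all 9 edges of H are present in G. Then P[X_H = 1] = p^{9} = (4/9)^{9} = 262144/387420489.
Summing the indicators: E[X] = Σ_H E[X_H] = 34459425 · p^{9} = 34459425 · 262144/387420489 = 111522611200/4782969.
Numerically: E[X] ≈ 23316.6.

E[X] = 34459425 · (4/9)^{9} = 111522611200/4782969 ≈ 23316.6.


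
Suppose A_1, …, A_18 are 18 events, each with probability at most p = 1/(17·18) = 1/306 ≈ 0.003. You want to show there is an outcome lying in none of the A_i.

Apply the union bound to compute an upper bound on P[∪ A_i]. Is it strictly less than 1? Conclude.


Union bound: P[∪_{i=1}^{18} A_i] ≤ Σ_i P[A_i] ≤ 18·p = 18·(1/306) = 1/17.
Numerically: 1/17 ≈ 0.059.
Is 1/17 < 1? YES.
Since P[∪ A_i] ≤ 1/17 < 1, the complement has P[∩ A_i^c] ≥ 1 − 1/17 = 16/17 > 0, so some outcome avoids every A_i.

18·p = 1/17 ≈ 0.059; existence CERTIFIED by the union bound.


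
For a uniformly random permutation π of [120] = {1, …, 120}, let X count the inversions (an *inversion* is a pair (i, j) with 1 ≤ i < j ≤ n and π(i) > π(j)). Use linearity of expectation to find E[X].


Write X = Σ X_I over the C(120, 2) = 7140 pairs i < j, with X_I the indicator of one inversion.
There are 7140 indicators.
For each fixed pair i < j, the values π(i) and π(j) are two distinct elements of {1, …, 120} in uniformly random order; by symmetry P[π(i) > π(j)] = 1/2.
By linearity: E[X] = 7140 · (1/2) = C(120, 2) · (1/2) = 7140/2 = 3570 ≈ 3570.00000.

E[X] = 3570 = 3570.00000.


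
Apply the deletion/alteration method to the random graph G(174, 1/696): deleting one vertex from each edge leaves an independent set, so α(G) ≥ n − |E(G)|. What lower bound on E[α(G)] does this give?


E[|E(G)|] = C(174, 2)·p = 15051 · (1/696) = 173/8.
E[α(G)] ≥ n − E[|E(G)|] = 174 − 173/8 = 1219/8.
Numerically: ≈ 152.375000.
(This is only a lower bound; the true E[α(G)] may be larger.)

E[α(G)] ≥ 1219/8 ≈ 152.375000.


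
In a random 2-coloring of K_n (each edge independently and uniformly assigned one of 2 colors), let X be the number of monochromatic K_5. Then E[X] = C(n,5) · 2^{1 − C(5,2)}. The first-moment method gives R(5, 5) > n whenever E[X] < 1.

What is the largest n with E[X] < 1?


We need C(n, 5) · 2^{1 − 10} < 1, i.e. C(n, 5) < 2^{10 − 1} = 512.
Check values of n near the boundary:
  n = 9: C(9, 5) = 126; 126 < 512? YES
  n = 10: C(10, 5) = 252; 252 < 512? YES
  n = 11: C(11, 5) = 462; 462 < 512? YES
  n = 12: C(12, 5) = 792; 792 < 512? NO
  n = 13: C(13, 5) = 1287; 1287 < 512? NO
  n = 14: C(14, 5) = 2002; 2002 < 512? NO
The largest n with C(n, 5) < 512 is n = 11 (where E[X] = 231/256 ≈ 0.9023). Hence R(5, 5) > 11, i.e. R(5, 5) ≥ 12.

Largest n = 11; hence R(5, 5) > 11.


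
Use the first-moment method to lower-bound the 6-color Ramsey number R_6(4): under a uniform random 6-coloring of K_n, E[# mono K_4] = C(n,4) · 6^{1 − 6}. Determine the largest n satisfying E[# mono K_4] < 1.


We need C(n, 4) · 6^{1 − 6} < 1, i.e. C(n, 4) < 6^{6 − 1} = 7776.
Check values of n near the boundary:
  n = 20: C(20, 4) = 4845; 4845 < 7776? YES
  n = 21: C(21, 4) = 5985; 5985 < 7776? YES
  n = 22: C(22, 4) = 7315; 7315 < 7776? YES
  n = 23: C(23, 4) = 8855; 8855 < 7776? NO
The largest n with C(n, 4) < 7776 is n = 22 (where E[X] = 7315/7776 ≈ 0.941). Hence R_6(4) > 22, i.e. R_6(4) ≥ 23.

Largest n = 22; hence R_6(4) > 22.


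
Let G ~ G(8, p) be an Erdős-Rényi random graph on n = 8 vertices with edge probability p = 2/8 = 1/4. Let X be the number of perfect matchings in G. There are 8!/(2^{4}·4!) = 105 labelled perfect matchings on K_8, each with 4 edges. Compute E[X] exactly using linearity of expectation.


K_8 has 8!/(2^{4}·4!) = 105 labelled perfect matchings.
For each such perfect matching H, let X_H = 1 if all 4 edges of H are present in G. Then P[X_H = 1] = p^{4} = (1/4)^{4} = 1/256.
By linearity: E[X] = Σ_H E[X_H] = 105 · p^{4} = 105 · 1/256 = 105/256.
Numerically: E[X] ≈ 0.4102.

E[X] = 105 · (1/4)^{4} = 105/256 ≈ 0.4102.


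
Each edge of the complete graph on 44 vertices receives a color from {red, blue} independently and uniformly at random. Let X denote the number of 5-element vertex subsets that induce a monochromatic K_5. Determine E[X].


Let X = Σ_S X_S over the C(44, 5) = 1086008 subsets S of size 5, where X_S = 1 if the K_5 on S is monochromatic.
For a fixed S, the K_5 on S has C(5, 2) = 10 edges. P[all 10 edges red] = (1/2)^10, and likewise for blue, so P[monochromatic] = 2·(1/2)^10 = 2^{1 − 10} = 1/512.
By linearity: E[X] = C(44, 5) · 2^{1 − 10} = 1086008 · 1/512 = 135751/64.
Numerically: E[X] ≈ 2121.10938.

E[X] = C(44,5)·2^(1−C(5,2)) = 135751/64 ≈ 2121.10938.


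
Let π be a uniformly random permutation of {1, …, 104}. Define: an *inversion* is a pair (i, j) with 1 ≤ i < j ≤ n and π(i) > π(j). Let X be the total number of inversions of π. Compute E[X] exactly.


Write X = Σ X_I over the C(104, 2) = 5356 pairs i < j, with X_I the indicator of one inversion.
There are 5356 indicators.
For each fixed pair i < j, the values π(i) and π(j) are two distinct elements of {1, …, 104} in uniformly random order; by symmetry P[π(i) > π(j)] = 1/2.
By linearity: E[X] = 5356 · (1/2) = C(104, 2) · (1/2) = 5356/2 = 2678 ≈ 2678.0000.

E[X] = 2678 = 2678.0000.


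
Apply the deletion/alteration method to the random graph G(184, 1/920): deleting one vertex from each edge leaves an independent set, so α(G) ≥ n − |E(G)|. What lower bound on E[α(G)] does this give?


E[|E(G)|] = C(184, 2)·p = 16836 · (1/920) = 183/10.
E[α(G)] ≥ n − E[|E(G)|] = 184 − 183/10 = 1657/10.
Numerically: ≈ 165.7000.
(This is only a lower bound; the true E[α(G)] may be larger.)

E[α(G)] ≥ 1657/10 ≈ 165.7000.


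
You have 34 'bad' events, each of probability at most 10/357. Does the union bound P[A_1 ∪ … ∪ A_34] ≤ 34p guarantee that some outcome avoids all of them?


Union bound: P[∪_{i=1}^{34} A_i] ≤ Σ_i P[A_i] ≤ 34·p = 34·(10/357) = 20/21.
Numerically: 20/21 ≈ 0.9524.
Is 20/21 < 1? YES.
Since P[∪ A_i] ≤ 20/21 < 1, the complement has P[∩ A_i^c] ≥ 1 − 20/21 = 1/21 > 0, so some outcome avoids every A_i.

34·p = 20/21 ≈ 0.9524; existence CERTIFIED by the union bound.


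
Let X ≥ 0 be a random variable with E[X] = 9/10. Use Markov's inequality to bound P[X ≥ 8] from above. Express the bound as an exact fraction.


μ = E[X] = 9/10, a = 8.
Markov: P[X ≥ 8] ≤ μ/a = (9/10)/8 = 9/80.
Numerically: ≈ 0.11250.
(Since a = 8 > μ = 0.90000, the bound 9/80 is < 1 and informative.)

P[X ≥ 8] ≤ 9/80 ≈ 0.11250.


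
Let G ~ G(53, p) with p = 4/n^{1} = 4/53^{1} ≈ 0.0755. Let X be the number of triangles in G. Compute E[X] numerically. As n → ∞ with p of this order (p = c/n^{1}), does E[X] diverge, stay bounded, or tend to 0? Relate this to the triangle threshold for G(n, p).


Number of potential triangles: C(53, 3) = 23426.
Each occurs with probability p³ ≈ (0.0755)³ ≈ 4.29885e-04.
By linearity: E[X] = C(53, 3)·p³ ≈ 23426 · 4.29885e-04 ≈ 10.070.
Here α = 1, so p = 4/n is exactly at the triangle threshold p ~ 1/n. Asymptotically E[X] → c³/6 = 4³/6 = 32/3 ≈ 10.667, a bounded constant. In this regime the triangle count is asymptotically Poisson(c³/6).

E[X] ≈ 10.070; in regime p = Θ(1/n^{1}) E[X] stays bounded (at the triangle threshold p ~ 1/n).


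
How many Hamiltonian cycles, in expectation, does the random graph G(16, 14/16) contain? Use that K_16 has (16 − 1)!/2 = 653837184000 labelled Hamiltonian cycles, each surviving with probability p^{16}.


K_16 has (16 − 1)!/2 = 653837184000 labelled Hamiltonian cycles.
For each such Hamiltonian cycle H, let X_H = 1 if all 16 edges of H are present in G. Then P[X_H = 1] = p^{16} = (7/8)^{16} = 33232930569601/281474976710656.
By linearity of expectation: E[X] = Σ_H E[X_H] = 653837184000 · p^{16} = 653837184000 · 33232930569601/281474976710656 = 21219654042671322112875/274877906944.
Numerically: E[X] ≈ 7.72e+10.

E[X] = 653837184000 · (7/8)^{16} = 21219654042671322112875/274877906944 ≈ 7.72e+10.


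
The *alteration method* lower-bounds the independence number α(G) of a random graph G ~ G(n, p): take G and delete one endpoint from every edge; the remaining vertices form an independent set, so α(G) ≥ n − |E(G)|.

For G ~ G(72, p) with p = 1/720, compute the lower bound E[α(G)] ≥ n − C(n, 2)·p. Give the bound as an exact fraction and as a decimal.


E[|E(G)|] = C(72, 2)·p = 2556 · (1/720) = 71/20.
E[α(G)] ≥ n − E[|E(G)|] = 72 − 71/20 = 1369/20.
Numerically: ≈ 68.450000.
(This is only a lower bound; the true E[α(G)] may be larger.)

E[α(G)] ≥ 1369/20 ≈ 68.450000.


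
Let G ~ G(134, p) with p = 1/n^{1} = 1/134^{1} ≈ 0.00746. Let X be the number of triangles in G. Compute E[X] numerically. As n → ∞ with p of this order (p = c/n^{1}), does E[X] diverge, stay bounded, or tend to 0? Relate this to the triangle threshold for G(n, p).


Number of potential triangles: C(134, 3) = 392084.
Each occurs with probability p³ ≈ (0.00746)³ ≈ 4.15610e-07.
By linearity: E[X] = C(134, 3)·p³ ≈ 392084 · 4.15610e-07 ≈ 0.163.
Here α = 1, so p = 1/n is exactly at the triangle threshold p ~ 1/n. Asymptotically E[X] → c³/6 = 1³/6 = 1/6 ≈ 0.167, a bounded constant. In this regime the triangle count is asymptotically Poisson(c³/6).

E[X] ≈ 0.163; in regime p = Θ(1/n^{1}) E[X] stays bounded (at the triangle threshold p ~ 1/n).


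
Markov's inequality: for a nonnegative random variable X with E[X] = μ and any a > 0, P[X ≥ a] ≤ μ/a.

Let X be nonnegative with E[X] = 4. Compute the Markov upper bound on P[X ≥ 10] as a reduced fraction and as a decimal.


μ = E[X] = 4, a = 10.
Markov: P[X ≥ 10] ≤ μ/a = (4)/10 = 2/5.
Numerically: ≈ 0.4000.
(Since a = 10 > μ = 4.0000, the bound 2/5 is < 1 and informative.)

P[X ≥ 10] ≤ 2/5 ≈ 0.4000.


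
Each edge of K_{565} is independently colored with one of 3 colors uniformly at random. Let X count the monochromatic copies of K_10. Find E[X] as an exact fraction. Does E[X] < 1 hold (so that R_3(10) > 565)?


E[X] = C(565, 10) · 3^{1 − 45} = 843210704398024361828 · 3^{−44} = 843210704398024361828/984770902183611232881.
As a reduced fraction: E[X] = 843210704398024361828/984770902183611232881 ≈ 0.856251.
Is E[X] < 1? YES.
Since E[X] < 1, there exists a 3-coloring of K_{565} with no monochromatic K_10; hence R_3(10) > 565.

E[X] = 843210704398024361828/984770902183611232881 ≈ 0.856251; E[X] < 1, so R_3(10) > 565.


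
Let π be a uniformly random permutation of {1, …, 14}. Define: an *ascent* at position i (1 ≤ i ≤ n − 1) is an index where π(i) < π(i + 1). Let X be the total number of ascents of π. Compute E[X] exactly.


Write X = Σ X_I over i = 1, …, 13, with X_I the indicator of one ascent.
There are 13 indicators.
For each fixed i, the pair (π(i), π(i+1)) is a uniformly random ordered pair of distinct values from {1, …, 14}; by symmetry P[π(i) < π(i+1)] = 1/2.
By linearity: E[X] = 13 · (1/2) = (14 − 1) · (1/2) = 13/2 ≈ 6.50000.

E[X] = 13/2 = 6.50000.


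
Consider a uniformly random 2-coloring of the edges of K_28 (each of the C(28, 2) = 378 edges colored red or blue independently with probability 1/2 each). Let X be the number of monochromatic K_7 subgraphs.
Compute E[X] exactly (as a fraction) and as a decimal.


Let X = Σ_S X_S over the C(28, 7) = 1184040 subsets S of size 7, where X_S = 1 if the K_7 on S is monochromatic.
For a fixed S, the K_7 on S has C(7, 2) = 21 edges. P[all 21 edges red] = (1/2)^21, and likewise for blue, so P[monochromatic] = 2·(1/2)^21 = 2^{1 − 21} = 1/1048576.
By linearity of expectation: E[X] = C(28, 7) · 2^{1 − 21} = 1184040 · 1/1048576 = 148005/131072.
Numerically: E[X] ≈ 1.129.

E[X] = C(28,7)·2^(1−C(7,2)) = 148005/131072 ≈ 1.129.


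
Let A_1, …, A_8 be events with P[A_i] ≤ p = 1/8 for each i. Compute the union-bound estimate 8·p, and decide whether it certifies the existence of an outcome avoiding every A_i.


Union bound: P[∪_{i=1}^{8} A_i] ≤ Σ_i P[A_i] ≤ 8·p = 8·(1/8) = 1.
Numerically: 1 ≈ 1.0000000.
Is 1 < 1? NO.
Since the bound 1 is ≥ 1, the union bound is uninformative here; it does NOT by itself certify existence.

8·p = 1 ≈ 1.0000000; existence NOT certified by the union bound.


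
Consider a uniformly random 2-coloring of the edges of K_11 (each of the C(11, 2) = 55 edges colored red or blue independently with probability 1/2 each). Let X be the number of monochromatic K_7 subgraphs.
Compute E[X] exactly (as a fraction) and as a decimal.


Let X = Σ_S X_S over the C(11, 7) = 330 subsets S of size 7, where X_S = 1 if the K_7 on S is monochromatic.
For a fixed S, the K_7 on S has C(7, 2) = 21 edges. P[all 21 edges red] = (1/2)^21, and likewise for blue, so P[monochromatic] = 2·(1/2)^21 = 2^{1 − 21} = 1/1048576.
By linearity: E[X] = C(11, 7) · 2^{1 − 21} = 330 · 1/1048576 = 165/524288.
Numerically: E[X] ≈ 0.0003.

E[X] = C(11,7)·2^(1−C(7,2)) = 165/524288 ≈ 0.0003.


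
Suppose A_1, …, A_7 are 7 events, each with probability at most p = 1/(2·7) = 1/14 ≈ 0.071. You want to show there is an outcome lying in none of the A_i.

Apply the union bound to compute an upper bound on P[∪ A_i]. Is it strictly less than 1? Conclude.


Union bound: P[∪_{i=1}^{7} A_i] ≤ Σ_i P[A_i] ≤ 7·p = 7·(1/14) = 1/2.
Numerically: 1/2 ≈ 0.500.
Is 1/2 < 1? YES.
Since P[∪ A_i] ≤ 1/2 < 1, the complement has P[∩ A_i^c] ≥ 1 − 1/2 = 1/2 > 0, so some outcome avoids every A_i.

7·p = 1/2 ≈ 0.500; existence CERTIFIED by the union bound.


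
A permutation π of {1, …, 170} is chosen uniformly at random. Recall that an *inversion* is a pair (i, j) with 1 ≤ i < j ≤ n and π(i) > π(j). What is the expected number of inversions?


Write X = Σ X_I over the C(170, 2) = 14365 pairs i < j, with X_I the indicator of one inversion.
There are 14365 indicators.
For each fixed pair i < j, the values π(i) and π(j) are two distinct elements of {1, …, 170} in uniformly random order; by symmetry P[π(i) > π(j)] = 1/2.
By linearity: E[X] = 14365 · (1/2) = C(170, 2) · (1/2) = 14365/2 = 14365/2 ≈ 7182.50000.

E[X] = 14365/2 = 7182.50000.


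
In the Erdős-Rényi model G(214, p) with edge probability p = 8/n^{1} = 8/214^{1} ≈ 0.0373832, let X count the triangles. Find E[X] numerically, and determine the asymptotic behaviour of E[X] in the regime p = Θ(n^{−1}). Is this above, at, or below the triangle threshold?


Number of potential triangles: C(214, 3) = 1610564.
Each occurs with probability p³ ≈ (0.0373832)³ ≈ 5.22430641e-05.
By linearity: E[X] = C(214, 3)·p³ ≈ 1610564 · 5.22430641e-05 ≈ 84.140798.
Here α = 1, so p = 8/n is exactly at the triangle threshold p ~ 1/n. Asymptotically E[X] → c³/6 = 8³/6 = 256/3 ≈ 85.333333, a bounded constant. In this regime the triangle count is asymptotically Poisson(c³/6).

E[X] ≈ 84.140798; in regime p = Θ(1/n^{1}) E[X] stays bounded (at the triangle threshold p ~ 1/n).


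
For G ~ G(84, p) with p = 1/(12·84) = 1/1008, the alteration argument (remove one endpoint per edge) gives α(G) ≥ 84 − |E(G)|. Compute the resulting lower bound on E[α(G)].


E[|E(G)|] = C(84, 2)·p = 3486 · (1/1008) = 83/24.
E[α(G)] ≥ n − E[|E(G)|] = 84 − 83/24 = 1933/24.
Numerically: ≈ 80.5417.
(This is only a lower bound; the true E[α(G)] may be larger.)

E[α(G)] ≥ 1933/24 ≈ 80.5417.


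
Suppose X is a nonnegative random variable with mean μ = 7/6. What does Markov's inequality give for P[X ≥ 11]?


μ = E[X] = 7/6, a = 11.
Markov: P[X ≥ 11] ≤ μ/a = (7/6)/11 = 7/66.
Numerically: ≈ 0.106061.
(Since a = 11 > μ = 1.166667, the bound 7/66 is < 1 and informative.)

P[X ≥ 11] ≤ 7/66 ≈ 0.106061.


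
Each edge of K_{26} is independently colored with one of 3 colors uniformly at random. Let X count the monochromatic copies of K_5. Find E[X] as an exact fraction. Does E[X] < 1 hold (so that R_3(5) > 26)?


E[X] = C(26, 5) · 3^{1 − 10} = 65780 · 3^{−9} = 65780/19683.
As a reduced fraction: E[X] = 65780/19683 ≈ 3.3420.
Is E[X] < 1? NO.
Since E[X] ≥ 1, the first-moment bound is inconclusive at n = 26; it does NOT by itself certify R_3(5) > 26.

E[X] = 65780/19683 ≈ 3.3420; E[X] ≥ 1; first-moment method inconclusive here.


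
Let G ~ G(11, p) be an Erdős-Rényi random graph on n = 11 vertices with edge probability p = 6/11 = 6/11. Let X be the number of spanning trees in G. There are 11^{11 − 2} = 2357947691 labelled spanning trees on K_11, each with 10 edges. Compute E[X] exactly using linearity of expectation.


K_11 has 11^{11 − 2} = 2357947691 labelled spanning trees.
For each such spanning tree H, let X_H = 1 if all 10 edges of H are present in G. Then P[X_H = 1] = p^{10} = (6/11)^{10} = 60466176/25937424601.
By linearity of expectation: E[X] = Σ_H E[X_H] = 2357947691 · p^{10} = 2357947691 · 60466176/25937424601 = 60466176/11.
Numerically: E[X] ≈ 5.49693e+06.

E[X] = 2357947691 · (6/11)^{10} = 60466176/11 ≈ 5.49693e+06.


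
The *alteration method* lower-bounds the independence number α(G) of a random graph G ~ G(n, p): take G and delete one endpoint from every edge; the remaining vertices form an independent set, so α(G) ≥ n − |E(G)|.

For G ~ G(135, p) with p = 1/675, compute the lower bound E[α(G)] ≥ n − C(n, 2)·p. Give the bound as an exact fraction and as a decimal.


E[|E(G)|] = C(135, 2)·p = 9045 · (1/675) = 67/5.
E[α(G)] ≥ n − E[|E(G)|] = 135 − 67/5 = 608/5.
Numerically: ≈ 121.600000.
(This is only a lower bound; the true E[α(G)] may be larger.)

E[α(G)] ≥ 608/5 ≈ 121.600000.


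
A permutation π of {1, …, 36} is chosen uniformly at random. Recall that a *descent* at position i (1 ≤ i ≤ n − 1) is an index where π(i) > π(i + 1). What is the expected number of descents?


Write X = Σ X_I over i = 1, …, 35, with X_I the indicator of one descent.
There are 35 indicators.
For each fixed i, the pair (π(i), π(i+1)) is a uniformly random ordered pair of distinct values from {1, …, 36}; by symmetry P[π(i) > π(i+1)] = 1/2.
By linearity: E[X] = 35 · (1/2) = (36 − 1) · (1/2) = 35/2 ≈ 17.5000.

E[X] = 35/2 = 17.5000.


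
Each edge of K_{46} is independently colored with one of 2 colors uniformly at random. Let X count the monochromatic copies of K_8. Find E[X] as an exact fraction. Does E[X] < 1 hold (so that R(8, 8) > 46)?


E[X] = C(46, 8) · 2^{1 − 28} = 260932815 · 2^{−27} = 260932815/134217728.
As a reduced fraction: E[X] = 260932815/134217728 ≈ 1.944.
Is E[X] < 1? NO.
Since E[X] ≥ 1, the first-moment bound is inconclusive at n = 46; it does NOT by itself certify R(8, 8) > 46.

E[X] = 260932815/134217728 ≈ 1.944; E[X] ≥ 1; first-moment method inconclusive here.


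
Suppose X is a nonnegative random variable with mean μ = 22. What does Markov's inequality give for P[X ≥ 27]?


μ = E[X] = 22, a = 27.
Markov: P[X ≥ 27] ≤ μ/a = (22)/27 = 22/27.
Numerically: ≈ 0.8148.
(Since a = 27 > μ = 22.0000, the bound 22/27 is < 1 and informative.)

P[X ≥ 27] ≤ 22/27 ≈ 0.8148.


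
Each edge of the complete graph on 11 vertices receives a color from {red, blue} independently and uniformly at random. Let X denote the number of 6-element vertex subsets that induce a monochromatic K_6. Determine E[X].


Let X = Σ_S X_S over the C(11, 6) = 462 subsets S of size 6, where X_S = 1 if the K_6 on S is monochromatic.
For a fixed S, the K_6 on S has C(6, 2) = 15 edges. P[all 15 edges red] = (1/2)^15, and likewise for blue, so P[monochromatic] = 2·(1/2)^15 = 2^{1 − 15} = 1/16384.
By linearity of expectation: E[X] = C(11, 6) · 2^{1 − 15} = 462 · 1/16384 = 231/8192.
Numerically: E[X] ≈ 0.028.

E[X] = C(11,6)·2^(1−C(6,2)) = 231/8192 ≈ 0.028.


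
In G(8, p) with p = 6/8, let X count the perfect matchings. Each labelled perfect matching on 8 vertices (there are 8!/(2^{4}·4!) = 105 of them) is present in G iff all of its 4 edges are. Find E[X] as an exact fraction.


K_8 has 8!/(2^{4}·4!) = 105 labelled perfect matchings.
For each such perfect matching H, let X_H = 1 if all 4 edges of H are present in G. Then P[X_H = 1] = p^{4} = (3/4)^{4} = 81/256.
Summing the indicators: E[X] = Σ_H E[X_H] = 105 · p^{4} = 105 · 81/256 = 8505/256.
Numerically: E[X] ≈ 33.2.

E[X] = 105 · (3/4)^{4} = 8505/256 ≈ 33.2.


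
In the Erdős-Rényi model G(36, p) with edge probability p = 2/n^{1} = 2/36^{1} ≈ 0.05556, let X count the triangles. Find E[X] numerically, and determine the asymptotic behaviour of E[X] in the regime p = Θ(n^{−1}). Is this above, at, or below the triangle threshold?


Number of potential triangles: C(36, 3) = 7140.
Each occurs with probability p³ ≈ (0.05556)³ ≈ 1.714678e-04.
By linearity: E[X] = C(36, 3)·p³ ≈ 7140 · 1.714678e-04 ≈ 1.2243.
Here α = 1, so p = 2/n is exactly at the triangle threshold p ~ 1/n. Asymptotically E[X] → c³/6 = 2³/6 = 4/3 ≈ 1.3333, a bounded constant. In this regime the triangle count is asymptotically Poisson(c³/6).

E[X] ≈ 1.2243; in regime p = Θ(1/n^{1}) E[X] stays bounded (at the triangle threshold p ~ 1/n).


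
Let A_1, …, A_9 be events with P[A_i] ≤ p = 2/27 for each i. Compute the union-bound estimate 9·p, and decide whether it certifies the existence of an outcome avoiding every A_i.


Union bound: P[∪_{i=1}^{9} A_i] ≤ Σ_i P[A_i] ≤ 9·p = 9·(2/27) = 2/3.
Numerically: 2/3 ≈ 0.6666667.
Is 2/3 < 1? YES.
Since P[∪ A_i] ≤ 2/3 < 1, the complement has P[∩ A_i^c] ≥ 1 − 2/3 = 1/3 > 0, so some outcome avoids every A_i.

9·p = 2/3 ≈ 0.6666667; existence CERTIFIED by the union bound.


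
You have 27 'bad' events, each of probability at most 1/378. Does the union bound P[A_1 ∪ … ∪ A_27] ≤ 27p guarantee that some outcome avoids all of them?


Union bound: P[∪_{i=1}^{27} A_i] ≤ Σ_i P[A_i] ≤ 27·p = 27·(1/378) = 1/14.
Numerically: 1/14 ≈ 0.0714.
Is 1/14 < 1? YES.
Since P[∪ A_i] ≤ 1/14 < 1, the complement has P[∩ A_i^c] ≥ 1 − 1/14 = 13/14 > 0, so some outcome avoids every A_i.

27·p = 1/14 ≈ 0.0714; existence CERTIFIED by the union bound.


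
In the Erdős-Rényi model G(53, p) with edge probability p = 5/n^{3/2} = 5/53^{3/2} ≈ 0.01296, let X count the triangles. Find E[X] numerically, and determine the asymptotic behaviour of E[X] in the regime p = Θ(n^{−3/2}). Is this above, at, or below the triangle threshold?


Number of potential triangles: C(53, 3) = 23426.
Each occurs with probability p³ ≈ (0.01296)³ ≈ 2.176049e-06.
By linearity: E[X] = C(53, 3)·p³ ≈ 23426 · 2.176049e-06 ≈ 0.0510.
Since α = 3/2 > 1, p = c/n^{3/2} = o(1/n) is below the triangle threshold p ~ 1/n. Asymptotically E[X] ~ (c³/6)·n^{3(1−α)} = (5³/6)·n^{-1.5} → 0, so by Markov's inequality G has no triangles w.h.p.

E[X] ≈ 0.0510; in regime p = Θ(1/n^{3/2}) E[X] tends to 0 (below the triangle threshold p ~ 1/n).


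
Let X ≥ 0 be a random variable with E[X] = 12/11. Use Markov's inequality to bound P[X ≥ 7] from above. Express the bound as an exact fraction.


μ = E[X] = 12/11, a = 7.
Markov: P[X ≥ 7] ≤ μ/a = (12/11)/7 = 12/77.
Numerically: ≈ 0.155844.
(Since a = 7 > μ = 1.090909, the bound 12/77 is < 1 and informative.)

P[X ≥ 7] ≤ 12/77 ≈ 0.155844.


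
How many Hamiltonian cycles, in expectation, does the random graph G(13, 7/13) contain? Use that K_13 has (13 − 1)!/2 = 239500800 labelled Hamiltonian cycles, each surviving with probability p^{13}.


K_13 has (13 − 1)!/2 = 239500800 labelled Hamiltonian cycles.
For each such Hamiltonian cycle H, let X_H = 1 if all 13 edges of H are present in G. Then P[X_H = 1] = p^{13} = (7/13)^{13} = 96889010407/302875106592253.
By linearity of expectation: E[X] = Σ_H E[X_H] = 239500800 · p^{13} = 239500800 · 96889010407/302875106592253 = 23204995503684825600/302875106592253.
Numerically: E[X] ≈ 7.662e+04.

E[X] = 239500800 · (7/13)^{13} = 23204995503684825600/302875106592253 ≈ 7.662e+04.


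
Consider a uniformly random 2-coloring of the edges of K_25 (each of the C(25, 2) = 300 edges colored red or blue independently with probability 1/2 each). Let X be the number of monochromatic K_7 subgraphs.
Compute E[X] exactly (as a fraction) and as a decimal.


Let X = Σ_S X_S over the C(25, 7) = 480700 subsets S of size 7, where X_S = 1 if the K_7 on S is monochromatic.
For a fixed S, the K_7 on S has C(7, 2) = 21 edges. P[all 21 edges red] = (1/2)^21, and likewise for blue, so P[monochromatic] = 2·(1/2)^21 = 2^{1 − 21} = 1/1048576.
Summing: E[X] = C(25, 7) · 2^{1 − 21} = 480700 · 1/1048576 = 120175/262144.
Numerically: E[X] ≈ 0.458.

E[X] = C(25,7)·2^(1−C(7,2)) = 120175/262144 ≈ 0.458.


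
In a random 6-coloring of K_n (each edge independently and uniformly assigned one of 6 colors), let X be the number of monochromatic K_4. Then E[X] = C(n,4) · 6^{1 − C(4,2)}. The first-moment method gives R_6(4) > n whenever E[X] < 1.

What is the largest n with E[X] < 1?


We need C(n, 4) · 6^{1 − 6} < 1, i.e. C(n, 4) < 6^{6 − 1} = 7776.
Check values of n near the boundary:
  n = 17: C(17, 4) = 2380; 2380 < 7776? YES
  n = 18: C(18, 4) = 3060; 3060 < 7776? YES
  n = 19: C(19, 4) = 3876; 3876 < 7776? YES
  n = 20: C(20, 4) = 4845; 4845 < 7776? YES
  n = 21: C(21, 4) = 5985; 5985 < 7776? YES
  n = 22: C(22, 4) = 7315; 7315 < 7776? YES
  n = 23: C(23, 4) = 8855; 8855 < 7776? NO
The largest n with C(n, 4) < 7776 is n = 22 (where E[X] = 7315/7776 ≈ 0.9407). Hence R_6(4) > 22, i.e. R_6(4) ≥ 23.

Largest n = 22; hence R_6(4) > 22.


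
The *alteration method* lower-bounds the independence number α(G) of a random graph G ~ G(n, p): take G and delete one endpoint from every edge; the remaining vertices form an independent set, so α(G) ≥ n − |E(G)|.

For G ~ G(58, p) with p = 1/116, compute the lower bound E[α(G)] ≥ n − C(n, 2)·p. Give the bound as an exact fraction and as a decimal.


E[|E(G)|] = C(58, 2)·p = 1653 · (1/116) = 57/4.
E[α(G)] ≥ n − E[|E(G)|] = 58 − 57/4 = 175/4.
Numerically: ≈ 43.75000.
(This is only a lower bound; the true E[α(G)] may be larger.)

E[α(G)] ≥ 175/4 ≈ 43.75000.


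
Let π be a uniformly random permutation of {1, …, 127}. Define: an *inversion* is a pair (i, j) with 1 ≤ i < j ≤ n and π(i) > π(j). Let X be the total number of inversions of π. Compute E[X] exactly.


Write X = Σ X_I over the C(127, 2) = 8001 pairs i < j, with X_I the indicator of one inversion.
There are 8001 indicators.
For each fixed pair i < j, the values π(i) and π(j) are two distinct elements of {1, …, 127} in uniformly random order; by symmetry P[π(i) > π(j)] = 1/2.
By linearity: E[X] = 8001 · (1/2) = C(127, 2) · (1/2) = 8001/2 = 8001/2 ≈ 4000.500000.

E[X] = 8001/2 = 4000.500000.


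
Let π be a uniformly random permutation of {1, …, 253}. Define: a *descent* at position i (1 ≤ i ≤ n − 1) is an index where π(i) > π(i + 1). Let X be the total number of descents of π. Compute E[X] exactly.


Write X = Σ X_I over i = 1, …, 252, with X_I the indicator of one descent.
There are 252 indicators.
For each fixed i, the pair (π(i), π(i+1)) is a uniformly random ordered pair of distinct values from {1, …, 253}; by symmetry P[π(i) > π(i+1)] = 1/2.
By linearity: E[X] = 252 · (1/2) = (253 − 1) · (1/2) = 126 ≈ 126.000000.

E[X] = 126 = 126.000000.


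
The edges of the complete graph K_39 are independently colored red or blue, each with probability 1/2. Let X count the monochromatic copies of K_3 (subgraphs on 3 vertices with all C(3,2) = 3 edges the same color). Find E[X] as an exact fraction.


Let X = Σ_S X_S over the C(39, 3) = 9139 subsets S of size 3, where X_S = 1 if the K_3 on S is monochromatic.
For a fixed S, the K_3 on S has C(3, 2) = 3 edges. P[all 3 edges red] = (1/2)^3, and likewise for blue, so P[monochromatic] = 2·(1/2)^3 = 2^{1 − 3} = 1/4.
Summing: E[X] = C(39, 3) · 2^{1 − 3} = 9139 · 1/4 = 9139/4.
Numerically: E[X] ≈ 2284.7500.

E[X] = C(39,3)·2^(1−C(3,2)) = 9139/4 ≈ 2284.7500.


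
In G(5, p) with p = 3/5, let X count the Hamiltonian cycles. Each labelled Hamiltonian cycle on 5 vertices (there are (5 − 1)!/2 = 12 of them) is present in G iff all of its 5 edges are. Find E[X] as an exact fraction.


K_5 has (5 − 1)!/2 = 12 labelled Hamiltonian cycles.
For each such Hamiltonian cycle H, let X_H = 1 if all 5 edges of H are present in G. Then P[X_H = 1] = p^{5} = (3/5)^{5} = 243/3125.
Summing the indicators: E[X] = Σ_H E[X_H] = 12 · p^{5} = 12 · 243/3125 = 2916/3125.
Numerically: E[X] ≈ 0.9331.

E[X] = 12 · (3/5)^{5} = 2916/3125 ≈ 0.9331.


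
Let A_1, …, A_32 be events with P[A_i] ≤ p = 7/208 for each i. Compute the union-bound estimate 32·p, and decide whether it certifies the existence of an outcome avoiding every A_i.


Union bound: P[∪_{i=1}^{32} A_i] ≤ Σ_i P[A_i] ≤ 32·p = 32·(7/208) = 14/13.
Numerically: 14/13 ≈ 1.0769.
Is 14/13 < 1? NO.
Since the bound 14/13 is ≥ 1, the union bound is uninformative here; it does NOT by itself certify existence.

32·p = 14/13 ≈ 1.0769; existence NOT certified by the union bound.


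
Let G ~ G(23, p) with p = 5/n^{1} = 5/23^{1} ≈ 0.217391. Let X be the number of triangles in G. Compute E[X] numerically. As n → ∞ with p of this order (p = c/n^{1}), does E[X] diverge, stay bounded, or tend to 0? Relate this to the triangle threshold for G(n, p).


Number of potential triangles: C(23, 3) = 1771.
Each occurs with probability p³ ≈ (0.217391)³ ≈ 1.02736911e-02.
By linearity: E[X] = C(23, 3)·p³ ≈ 1771 · 1.02736911e-02 ≈ 18.194707.
Here α = 1, so p = 5/n is exactly at the triangle threshold p ~ 1/n. Asymptotically E[X] → c³/6 = 5³/6 = 125/6 ≈ 20.833333, a bounded constant. In this regime the triangle count is asymptotically Poisson(c³/6).

E[X] ≈ 18.194707; in regime p = Θ(1/n^{1}) E[X] stays bounded (at the triangle threshold p ~ 1/n).


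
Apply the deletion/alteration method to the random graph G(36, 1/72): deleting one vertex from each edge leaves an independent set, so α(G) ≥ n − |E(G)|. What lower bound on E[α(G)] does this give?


E[|E(G)|] = C(36, 2)·p = 630 · (1/72) = 35/4.
E[α(G)] ≥ n − E[|E(G)|] = 36 − 35/4 = 109/4.
Numerically: ≈ 27.250000.
(This is only a lower bound; the true E[α(G)] may be larger.)

E[α(G)] ≥ 109/4 ≈ 27.250000.


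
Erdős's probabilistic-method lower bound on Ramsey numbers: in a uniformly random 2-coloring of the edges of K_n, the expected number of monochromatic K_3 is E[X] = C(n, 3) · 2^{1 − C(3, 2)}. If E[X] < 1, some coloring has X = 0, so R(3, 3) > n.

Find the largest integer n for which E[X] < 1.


We need C(n, 3) · 2^{1 − 3} < 1, i.e. C(n, 3) < 2^{3 − 1} = 4.
Check values of n near the boundary:
  n = 3: C(3, 3) = 1; 1 < 4? YES
  n = 4: C(4, 3) = 4; 4 < 4? NO
  n = 5: C(5, 3) = 10; 10 < 4? NO
  n = 6: C(6, 3) = 20; 20 < 4? NO
The largest n with C(n, 3) < 4 is n = 3 (where E[X] = 1/4 ≈ 0.250). Hence R(3, 3) > 3, i.e. R(3, 3) ≥ 4.

Largest n = 3; hence R(3, 3) > 3.


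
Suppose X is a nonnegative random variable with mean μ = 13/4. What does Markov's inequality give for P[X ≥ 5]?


μ = E[X] = 13/4, a = 5.
Markov: P[X ≥ 5] ≤ μ/a = (13/4)/5 = 13/20.
Numerically: ≈ 0.65000.
(Since a = 5 > μ = 3.25000, the bound 13/20 is < 1 and informative.)

P[X ≥ 5] ≤ 13/20 ≈ 0.65000.


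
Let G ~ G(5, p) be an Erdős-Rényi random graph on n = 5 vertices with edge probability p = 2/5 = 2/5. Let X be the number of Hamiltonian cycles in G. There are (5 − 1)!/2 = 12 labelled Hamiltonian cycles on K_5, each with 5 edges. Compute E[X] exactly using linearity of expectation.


K_5 has (5 − 1)!/2 = 12 labelled Hamiltonian cycles.
For each such Hamiltonian cycle H, let X_H = 1 if all 5 edges of H are present in G. Then P[X_H = 1] = p^{5} = (2/5)^{5} = 32/3125.
Summing the indicators: E[X] = Σ_H E[X_H] = 12 · p^{5} = 12 · 32/3125 = 384/3125.
Numerically: E[X] ≈ 0.12288.

E[X] = 12 · (2/5)^{5} = 384/3125 ≈ 0.12288.


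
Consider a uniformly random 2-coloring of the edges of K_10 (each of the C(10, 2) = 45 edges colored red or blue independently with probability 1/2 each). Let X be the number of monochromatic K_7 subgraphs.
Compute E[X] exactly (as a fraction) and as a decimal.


Let X = Σ_S X_S over the C(10, 7) = 120 subsets S of size 7, where X_S = 1 if the K_7 on S is monochromatic.
For a fixed S, the K_7 on S has C(7, 2) = 21 edges. P[all 21 edges red] = (1/2)^21, and likewise for blue, so P[monochromatic] = 2·(1/2)^21 = 2^{1 − 21} = 1/1048576.
By linearity of expectation: E[X] = C(10, 7) · 2^{1 − 21} = 120 · 1/1048576 = 15/131072.
Numerically: E[X] ≈ 0.000.

E[X] = C(10,7)·2^(1−C(7,2)) = 15/131072 ≈ 0.000.
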